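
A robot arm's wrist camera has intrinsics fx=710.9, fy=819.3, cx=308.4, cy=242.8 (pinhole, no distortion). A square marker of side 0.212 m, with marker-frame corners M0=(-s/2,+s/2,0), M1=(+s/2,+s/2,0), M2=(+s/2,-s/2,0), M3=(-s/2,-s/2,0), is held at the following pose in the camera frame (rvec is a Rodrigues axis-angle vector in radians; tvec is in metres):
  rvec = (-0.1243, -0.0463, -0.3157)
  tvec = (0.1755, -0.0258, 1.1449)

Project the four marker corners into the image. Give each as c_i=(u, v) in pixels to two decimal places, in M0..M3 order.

Intrinsics K: fx=710.9, fy=819.3, cx=308.4, cy=242.8
Marker side s = 0.212 m; corners in marker frame (Z=0):
  M0 = (-0.1060, +0.1060, 0)
  M1 = (+0.1060, +0.1060, 0)
  M2 = (+0.1060, -0.1060, 0)
  M3 = (-0.1060, -0.1060, 0)
rvec = (-0.1243, -0.0463, -0.3157), |rvec| = θ = 0.34243 rad = 19.620°
Rodrigues: sinθ=0.33578, 1−cosθ=0.05806; R = I + sinθ·[k]× + (1−cosθ)·[k]×²:
    [+0.94959 +0.31242 -0.02597]
    [-0.30672 +0.94300 +0.12912]
    [+0.06483 -0.11465 +0.99129]
t = (0.1755, -0.0258, 1.1449) m
M0: Pc = R·M0+t = (+0.10796, +0.10667, +1.12588); u = 710.9·(+0.10796)/1.12588 + 308.4 = 376.5678, v = 819.3·(+0.10667)/1.12588 + 242.8 = 320.4239
M1: Pc = R·M1+t = (+0.30927, +0.04165, +1.13962); u = 710.9·(+0.30927)/1.13962 + 308.4 = 501.3258, v = 819.3·(+0.04165)/1.13962 + 242.8 = 272.7405
M2: Pc = R·M2+t = (+0.24304, -0.15827, +1.16392); u = 710.9·(+0.24304)/1.16392 + 308.4 = 456.8439, v = 819.3·(-0.15827)/1.16392 + 242.8 = 131.3918
M3: Pc = R·M3+t = (+0.04173, -0.09325, +1.15018); u = 710.9·(+0.04173)/1.15018 + 308.4 = 334.1907, v = 819.3·(-0.09325)/1.15018 + 242.8 = 176.3786

c0=(376.57, 320.42) c1=(501.33, 272.74) c2=(456.84, 131.39) c3=(334.19, 176.38)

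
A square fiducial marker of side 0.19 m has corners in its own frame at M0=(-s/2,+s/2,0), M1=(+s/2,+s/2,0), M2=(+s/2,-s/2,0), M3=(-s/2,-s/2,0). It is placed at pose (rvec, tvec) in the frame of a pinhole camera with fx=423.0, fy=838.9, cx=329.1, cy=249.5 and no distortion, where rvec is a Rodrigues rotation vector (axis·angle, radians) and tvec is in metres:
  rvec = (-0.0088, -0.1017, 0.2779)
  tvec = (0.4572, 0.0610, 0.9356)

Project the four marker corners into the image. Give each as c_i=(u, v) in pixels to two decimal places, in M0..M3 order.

Intrinsics K: fx=423.0, fy=838.9, cx=329.1, cy=249.5
Marker side s = 0.19 m; corners in marker frame (Z=0):
  M0 = (-0.0950, +0.0950, 0)
  M1 = (+0.0950, +0.0950, 0)
  M2 = (+0.0950, -0.0950, 0)
  M3 = (-0.0950, -0.0950, 0)
rvec = (-0.0088, -0.1017, 0.2779), |rvec| = θ = 0.29606 rad = 16.963°
Rodrigues: sinθ=0.29175, 1−cosθ=0.04351; R = I + sinθ·[k]× + (1−cosθ)·[k]×²:
    [+0.95653 -0.27341 -0.10143]
    [+0.27430 +0.96163 -0.00536]
    [+0.09901 -0.02270 +0.99483]
t = (0.4572, 0.0610, 0.9356) m
M0: Pc = R·M0+t = (+0.34036, +0.12630, +0.92404); u = 423.0·(+0.34036)/0.92404 + 329.1 = 484.9055, v = 838.9·(+0.12630)/0.92404 + 249.5 = 364.1595
M1: Pc = R·M1+t = (+0.52210, +0.17841, +0.94285); u = 423.0·(+0.52210)/0.94285 + 329.1 = 563.3334, v = 838.9·(+0.17841)/0.94285 + 249.5 = 408.2434
M2: Pc = R·M2+t = (+0.57404, -0.00430, +0.94716); u = 423.0·(+0.57404)/0.94716 + 329.1 = 585.4669, v = 838.9·(-0.00430)/0.94716 + 249.5 = 245.6950
M3: Pc = R·M3+t = (+0.39230, -0.05641, +0.92835); u = 423.0·(+0.39230)/0.92835 + 329.1 = 507.8519, v = 838.9·(-0.05641)/0.92835 + 249.5 = 198.5223

c0=(484.91, 364.16) c1=(563.33, 408.24) c2=(585.47, 245.70) c3=(507.85, 198.52)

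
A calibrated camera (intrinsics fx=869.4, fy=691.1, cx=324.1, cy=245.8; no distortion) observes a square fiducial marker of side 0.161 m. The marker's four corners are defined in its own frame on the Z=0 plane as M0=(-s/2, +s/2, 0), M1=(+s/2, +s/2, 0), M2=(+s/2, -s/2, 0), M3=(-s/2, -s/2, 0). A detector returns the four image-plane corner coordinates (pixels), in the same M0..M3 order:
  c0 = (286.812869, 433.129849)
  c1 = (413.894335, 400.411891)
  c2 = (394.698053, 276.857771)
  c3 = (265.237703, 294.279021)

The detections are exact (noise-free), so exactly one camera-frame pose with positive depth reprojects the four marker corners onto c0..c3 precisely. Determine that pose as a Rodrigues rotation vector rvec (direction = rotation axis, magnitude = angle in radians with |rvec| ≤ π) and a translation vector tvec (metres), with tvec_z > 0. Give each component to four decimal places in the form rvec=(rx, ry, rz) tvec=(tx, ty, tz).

rvec=(-0.0404, -0.6572, -0.1184) tvec=(0.0192, 0.1279, 0.8445)

Intrinsics K: fx=869.4, fy=691.1, cx=324.1, cy=245.8
Marker side s = 0.161 m; corners in marker frame (Z=0):
  M0 = (-0.0805, +0.0805, 0)
  M1 = (+0.0805, +0.0805, 0)
  M2 = (+0.0805, -0.0805, 0)
  M3 = (-0.0805, -0.0805, 0)
Detected image corners:
  c0 = (286.812869, 433.129849) px
  c1 = (413.894335, 400.411891) px
  c2 = (394.698053, 276.857771) px
  c3 = (265.237703, 294.279021) px
Planar DLT: solve 8×8 A·h = b for H (H[2,2]=1):
  H  [+1043.04847 +126.22296 +343.89965]
  H  [+98.59493 +812.18818 +350.43944]
  H  [+0.72417 +0.00010 +1.00000]
B = K⁻¹H; ‖b₁‖=1.184105, ‖b₂‖=1.184105; λ = 2/(‖b₁‖+‖b₂‖) = 0.844520, sign → tz>0 ⇒ λ=+0.844520
r₁ = λ·B[:,0] = (+0.78521,-0.09703,+0.61158); r₂ = λ·B[:,1] = (+0.12258,+0.99246,+0.00009)
r₃ = r₁×r₂ = (-0.60697,+0.07490,+0.79118); SVD([r₁ r₂ r₃]) → R = UVᵀ:
  R  [+0.78521 +0.12258 -0.60697]
  R  [-0.09703 +0.99246 +0.07490]
  R  [+0.61158 +0.00008 +0.79118]
t = (+0.01923, +0.12787, +0.84452) m
tr R = 2.568855; θ = arccos((tr R − 1)/2) = 0.669024 rad = 38.332°
axis k = ((R−Rᵀ)₃₂, (R−Rᵀ)₁₃, (R−Rᵀ)₂₁) / (2 sinθ) = (-0.060313, -0.982353, -0.177045)
rvec = θ·k = (-0.040351, -0.657218, -0.118447)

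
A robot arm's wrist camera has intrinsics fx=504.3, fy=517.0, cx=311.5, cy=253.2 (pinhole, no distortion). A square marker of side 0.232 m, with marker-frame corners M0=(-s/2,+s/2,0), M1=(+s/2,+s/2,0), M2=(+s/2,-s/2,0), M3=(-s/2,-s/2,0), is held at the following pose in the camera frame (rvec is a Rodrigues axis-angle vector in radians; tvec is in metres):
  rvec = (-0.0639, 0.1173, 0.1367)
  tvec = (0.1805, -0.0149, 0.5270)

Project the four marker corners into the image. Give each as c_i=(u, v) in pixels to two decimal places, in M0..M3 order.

c0=(358.84, 334.88) c1=(588.70, 370.69) c2=(613.28, 139.47) c3=(387.56, 116.35)

Intrinsics K: fx=504.3, fy=517.0, cx=311.5, cy=253.2
Marker side s = 0.232 m; corners in marker frame (Z=0):
  M0 = (-0.1160, +0.1160, 0)
  M1 = (+0.1160, +0.1160, 0)
  M2 = (+0.1160, -0.1160, 0)
  M3 = (-0.1160, -0.1160, 0)
rvec = (-0.0639, 0.1173, 0.1367), |rvec| = θ = 0.19113 rad = 10.951°
Rodrigues: sinθ=0.18997, 1−cosθ=0.01821; R = I + sinθ·[k]× + (1−cosθ)·[k]×²:
    [+0.98383 -0.13961 +0.11223]
    [+0.13213 +0.98865 +0.07150]
    [-0.12094 -0.05552 +0.99111]
t = (0.1805, -0.0149, 0.5270) m
M0: Pc = R·M0+t = (+0.05018, +0.08446, +0.53459); u = 504.3·(+0.05018)/0.53459 + 311.5 = 358.8387, v = 517.0·(+0.08446)/0.53459 + 253.2 = 334.8772
M1: Pc = R·M1+t = (+0.27843, +0.11511, +0.50653); u = 504.3·(+0.27843)/0.50653 + 311.5 = 588.7035, v = 517.0·(+0.11511)/0.50653 + 253.2 = 370.6900
M2: Pc = R·M2+t = (+0.31082, -0.11426, +0.51941); u = 504.3·(+0.31082)/0.51941 + 311.5 = 613.2756, v = 517.0·(-0.11426)/0.51941 + 253.2 = 139.4744
M3: Pc = R·M3+t = (+0.08257, -0.14491, +0.54747); u = 504.3·(+0.08257)/0.54747 + 311.5 = 387.5595, v = 517.0·(-0.14491)/0.54747 + 253.2 = 116.3542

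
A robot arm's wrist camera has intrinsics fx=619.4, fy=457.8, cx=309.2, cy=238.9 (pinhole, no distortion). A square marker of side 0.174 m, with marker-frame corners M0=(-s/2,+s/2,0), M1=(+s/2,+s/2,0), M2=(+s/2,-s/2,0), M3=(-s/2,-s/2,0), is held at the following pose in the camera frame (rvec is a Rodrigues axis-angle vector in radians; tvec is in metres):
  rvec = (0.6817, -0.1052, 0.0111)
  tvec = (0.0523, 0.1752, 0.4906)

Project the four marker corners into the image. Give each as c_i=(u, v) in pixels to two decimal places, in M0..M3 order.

c0=(265.19, 447.85) c1=(460.07, 437.76) c2=(507.99, 347.53) c3=(265.20, 356.51)

Intrinsics K: fx=619.4, fy=457.8, cx=309.2, cy=238.9
Marker side s = 0.174 m; corners in marker frame (Z=0):
  M0 = (-0.0870, +0.0870, 0)
  M1 = (+0.0870, +0.0870, 0)
  M2 = (+0.0870, -0.0870, 0)
  M3 = (-0.0870, -0.0870, 0)
rvec = (0.6817, -0.1052, 0.0111), |rvec| = θ = 0.68986 rad = 39.526°
Rodrigues: sinθ=0.63643, 1−cosθ=0.22866; R = I + sinθ·[k]× + (1−cosθ)·[k]×²:
    [+0.99462 -0.04470 -0.09342]
    [-0.02422 +0.77665 -0.62946]
    [+0.10069 +0.62834 +0.77140]
t = (0.0523, 0.1752, 0.4906) m
M0: Pc = R·M0+t = (-0.03812, +0.24488, +0.53651); u = 619.4·(-0.03812)/0.53651 + 309.2 = 265.1891, v = 457.8·(+0.24488)/0.53651 + 238.9 = 447.8523
M1: Pc = R·M1+t = (+0.13494, +0.24066, +0.55403); u = 619.4·(+0.13494)/0.55403 + 309.2 = 460.0667, v = 457.8·(+0.24066)/0.55403 + 238.9 = 437.7628
M2: Pc = R·M2+t = (+0.14272, +0.10552, +0.44469); u = 619.4·(+0.14272)/0.44469 + 309.2 = 507.9913, v = 457.8·(+0.10552)/0.44469 + 238.9 = 347.5342
M3: Pc = R·M3+t = (-0.03034, +0.10974, +0.42717); u = 619.4·(-0.03034)/0.42717 + 309.2 = 265.2021, v = 457.8·(+0.10974)/0.42717 + 238.9 = 356.5055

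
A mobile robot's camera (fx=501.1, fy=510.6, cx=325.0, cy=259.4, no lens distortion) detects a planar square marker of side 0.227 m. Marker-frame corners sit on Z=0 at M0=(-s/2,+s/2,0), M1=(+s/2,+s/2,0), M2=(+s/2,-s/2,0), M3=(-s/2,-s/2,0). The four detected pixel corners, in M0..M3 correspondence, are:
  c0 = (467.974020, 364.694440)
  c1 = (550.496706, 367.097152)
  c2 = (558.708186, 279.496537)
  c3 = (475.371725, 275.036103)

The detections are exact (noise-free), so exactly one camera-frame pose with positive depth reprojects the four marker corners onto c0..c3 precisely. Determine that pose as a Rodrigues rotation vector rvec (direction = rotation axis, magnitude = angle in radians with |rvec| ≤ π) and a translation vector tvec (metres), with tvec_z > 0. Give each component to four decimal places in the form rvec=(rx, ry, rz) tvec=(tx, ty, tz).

rvec=(0.0721, -0.1279, 0.0588) tvec=(0.4860, 0.1580, 1.2915)

Intrinsics K: fx=501.1, fy=510.6, cx=325.0, cy=259.4
Marker side s = 0.227 m; corners in marker frame (Z=0):
  M0 = (-0.1135, +0.1135, 0)
  M1 = (+0.1135, +0.1135, 0)
  M2 = (+0.1135, -0.1135, 0)
  M3 = (-0.1135, -0.1135, 0)
Detected image corners:
  c0 = (467.974020, 364.694440) px
  c1 = (550.496706, 367.097152) px
  c2 = (558.708186, 279.496537) px
  c3 = (475.371725, 275.036103) px
Planar DLT: solve 8×8 A·h = b for H (H[2,2]=1):
  H  [+416.75427 -7.37900 +513.58609]
  H  [+47.32497 +407.32176 +321.86545]
  H  [+0.10024 +0.05266 +1.00000]
B = K⁻¹H; ‖b₁‖=0.774319, ‖b₂‖=0.774319; λ = 2/(‖b₁‖+‖b₂‖) = 1.291458, sign → tz>0 ⇒ λ=+1.291458
r₁ = λ·B[:,0] = (+0.99012,+0.05393,+0.12945); r₂ = λ·B[:,1] = (-0.06313,+0.99569,+0.06801)
r₃ = r₁×r₂ = (-0.12523,-0.07551,+0.98925); SVD([r₁ r₂ r₃]) → R = UVᵀ:
  R  [+0.99012 -0.06313 -0.12523]
  R  [+0.05393 +0.99569 -0.07551]
  R  [+0.12945 +0.06801 +0.98925]
t = (+0.48603, +0.15799, +1.29146) m
tr R = 2.975053; θ = arccos((tr R − 1)/2) = 0.158110 rad = 9.059°
axis k = ((R−Rᵀ)₃₂, (R−Rᵀ)₁₃, (R−Rᵀ)₂₁) / (2 sinθ) = (+0.455763, -0.808763, +0.371730)
rvec = θ·k = (+0.072061, -0.127873, +0.058774)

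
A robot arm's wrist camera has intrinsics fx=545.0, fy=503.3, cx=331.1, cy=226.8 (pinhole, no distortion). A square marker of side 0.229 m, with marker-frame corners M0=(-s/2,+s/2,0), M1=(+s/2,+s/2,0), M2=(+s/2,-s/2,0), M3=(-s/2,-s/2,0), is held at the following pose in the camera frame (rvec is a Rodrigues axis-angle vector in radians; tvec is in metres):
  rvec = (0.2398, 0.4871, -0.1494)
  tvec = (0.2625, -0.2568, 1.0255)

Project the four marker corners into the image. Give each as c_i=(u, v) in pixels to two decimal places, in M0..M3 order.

Intrinsics K: fx=545.0, fy=503.3, cx=331.1, cy=226.8
Marker side s = 0.229 m; corners in marker frame (Z=0):
  M0 = (-0.1145, +0.1145, 0)
  M1 = (+0.1145, +0.1145, 0)
  M2 = (+0.1145, -0.1145, 0)
  M3 = (-0.1145, -0.1145, 0)
rvec = (0.2398, 0.4871, -0.1494), |rvec| = θ = 0.56311 rad = 32.264°
Rodrigues: sinθ=0.53382, 1−cosθ=0.15440; R = I + sinθ·[k]× + (1−cosθ)·[k]×²:
    [+0.87360 +0.19850 +0.44432]
    [-0.08475 +0.96113 -0.26276]
    [-0.47921 +0.19189 +0.85647]
t = (0.2625, -0.2568, 1.0255) m
M0: Pc = R·M0+t = (+0.18520, -0.13705, +1.10234); u = 545.0·(+0.18520)/1.10234 + 331.1 = 422.6641, v = 503.3·(-0.13705)/1.10234 + 226.8 = 164.2282
M1: Pc = R·M1+t = (+0.38526, -0.15645, +0.99260); u = 545.0·(+0.38526)/0.99260 + 331.1 = 542.6294, v = 503.3·(-0.15645)/0.99260 + 226.8 = 147.4695
M2: Pc = R·M2+t = (+0.33980, -0.37655, +0.94866); u = 545.0·(+0.33980)/0.94866 + 331.1 = 526.3125, v = 503.3·(-0.37655)/0.94866 + 226.8 = 27.0239
M3: Pc = R·M3+t = (+0.13974, -0.35715, +1.05840); u = 545.0·(+0.13974)/1.05840 + 331.1 = 403.0583, v = 503.3·(-0.35715)/1.05840 + 226.8 = 56.9666

c0=(422.66, 164.23) c1=(542.63, 147.47) c2=(526.31, 27.02) c3=(403.06, 56.97)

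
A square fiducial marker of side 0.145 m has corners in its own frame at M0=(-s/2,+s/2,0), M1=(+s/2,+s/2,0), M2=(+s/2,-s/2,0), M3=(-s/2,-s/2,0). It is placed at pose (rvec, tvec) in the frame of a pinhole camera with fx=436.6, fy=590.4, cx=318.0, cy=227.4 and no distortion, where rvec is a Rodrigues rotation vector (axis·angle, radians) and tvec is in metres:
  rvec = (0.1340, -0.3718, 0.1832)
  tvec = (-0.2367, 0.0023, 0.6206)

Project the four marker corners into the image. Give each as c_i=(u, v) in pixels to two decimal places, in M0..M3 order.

Intrinsics K: fx=436.6, fy=590.4, cx=318.0, cy=227.4
Marker side s = 0.145 m; corners in marker frame (Z=0):
  M0 = (-0.0725, +0.0725, 0)
  M1 = (+0.0725, +0.0725, 0)
  M2 = (+0.0725, -0.0725, 0)
  M3 = (-0.0725, -0.0725, 0)
rvec = (0.1340, -0.3718, 0.1832), |rvec| = θ = 0.43561 rad = 24.958°
Rodrigues: sinθ=0.42196, 1−cosθ=0.09339; R = I + sinθ·[k]× + (1−cosθ)·[k]×²:
    [+0.91545 -0.20198 -0.34807]
    [+0.15294 +0.97465 -0.16332]
    [+0.37223 +0.09628 +0.92313]
t = (-0.2367, 0.0023, 0.6206) m
M0: Pc = R·M0+t = (-0.31771, +0.06187, +0.60059); u = 436.6·(-0.31771)/0.60059 + 318.0 = 87.0387, v = 590.4·(+0.06187)/0.60059 + 227.4 = 288.2234
M1: Pc = R·M1+t = (-0.18497, +0.08405, +0.65457); u = 436.6·(-0.18497)/0.65457 + 318.0 = 194.6218, v = 590.4·(+0.08405)/0.65457 + 227.4 = 303.2106
M2: Pc = R·M2+t = (-0.15569, -0.05727, +0.64061); u = 436.6·(-0.15569)/0.64061 + 318.0 = 211.8934, v = 590.4·(-0.05727)/0.64061 + 227.4 = 174.6152
M3: Pc = R·M3+t = (-0.28843, -0.07945, +0.58663); u = 436.6·(-0.28843)/0.58663 + 318.0 = 103.3392, v = 590.4·(-0.07945)/0.58663 + 227.4 = 147.4397

c0=(87.04, 288.22) c1=(194.62, 303.21) c2=(211.89, 174.62) c3=(103.34, 147.44)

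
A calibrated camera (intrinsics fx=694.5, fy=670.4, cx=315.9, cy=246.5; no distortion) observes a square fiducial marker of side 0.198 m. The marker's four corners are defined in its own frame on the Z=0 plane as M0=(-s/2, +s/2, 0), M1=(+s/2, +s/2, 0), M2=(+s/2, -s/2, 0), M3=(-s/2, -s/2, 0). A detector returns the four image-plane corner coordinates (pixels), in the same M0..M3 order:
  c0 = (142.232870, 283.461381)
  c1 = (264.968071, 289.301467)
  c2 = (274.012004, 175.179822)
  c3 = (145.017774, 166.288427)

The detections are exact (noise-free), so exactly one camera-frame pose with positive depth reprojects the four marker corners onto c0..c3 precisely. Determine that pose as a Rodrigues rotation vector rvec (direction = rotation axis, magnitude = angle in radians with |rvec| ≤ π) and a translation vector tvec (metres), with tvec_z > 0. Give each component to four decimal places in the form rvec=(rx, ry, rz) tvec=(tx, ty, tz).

rvec=(0.2932, -0.1202, 0.0763) tvec=(-0.1728, -0.0271, 1.1045)

Intrinsics K: fx=694.5, fy=670.4, cx=315.9, cy=246.5
Marker side s = 0.198 m; corners in marker frame (Z=0):
  M0 = (-0.0990, +0.0990, 0)
  M1 = (+0.0990, +0.0990, 0)
  M2 = (+0.0990, -0.0990, 0)
  M3 = (-0.0990, -0.0990, 0)
Detected image corners:
  c0 = (142.232870, 283.461381) px
  c1 = (264.968071, 289.301467) px
  c2 = (274.012004, 175.179822) px
  c3 = (145.017774, 166.288427) px
Planar DLT: solve 8×8 A·h = b for H (H[2,2]=1):
  H  [+659.42734 +22.95852 +207.21092]
  H  [+63.72550 +642.64659 +230.06958]
  H  [+0.11691 +0.25665 +1.00000]
B = K⁻¹H; ‖b₁‖=0.905413, ‖b₂‖=0.905413; λ = 2/(‖b₁‖+‖b₂‖) = 1.104469, sign → tz>0 ⇒ λ=+1.104469
r₁ = λ·B[:,0] = (+0.98996,+0.05751,+0.12912); r₂ = λ·B[:,1] = (-0.09242,+0.95452,+0.28346)
r₃ = r₁×r₂ = (-0.10695,-0.29255,+0.95025); SVD([r₁ r₂ r₃]) → R = UVᵀ:
  R  [+0.98996 -0.09242 -0.10695]
  R  [+0.05751 +0.95452 -0.29255]
  R  [+0.12912 +0.28346 +0.95025]
t = (-0.17285, -0.02707, +1.10447) m
tr R = 2.894732; θ = arccos((tr R − 1)/2) = 0.325890 rad = 18.672°
axis k = ((R−Rᵀ)₃₂, (R−Rᵀ)₁₃, (R−Rᵀ)₂₁) / (2 sinθ) = (+0.899578, -0.368687, +0.234157)
rvec = θ·k = (+0.293163, -0.120151, +0.076309)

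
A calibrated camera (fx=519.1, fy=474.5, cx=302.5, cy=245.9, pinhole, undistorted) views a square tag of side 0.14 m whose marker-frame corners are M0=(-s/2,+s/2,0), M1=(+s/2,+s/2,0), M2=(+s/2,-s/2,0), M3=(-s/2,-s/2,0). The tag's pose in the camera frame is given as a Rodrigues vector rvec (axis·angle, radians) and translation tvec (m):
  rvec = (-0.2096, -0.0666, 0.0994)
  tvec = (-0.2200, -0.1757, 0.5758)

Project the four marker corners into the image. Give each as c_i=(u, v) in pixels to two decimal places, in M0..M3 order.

c0=(26.80, 148.00) c1=(158.33, 161.74) c2=(176.67, 57.16) c3=(52.01, 42.73)

Intrinsics K: fx=519.1, fy=474.5, cx=302.5, cy=245.9
Marker side s = 0.14 m; corners in marker frame (Z=0):
  M0 = (-0.0700, +0.0700, 0)
  M1 = (+0.0700, +0.0700, 0)
  M2 = (+0.0700, -0.0700, 0)
  M3 = (-0.0700, -0.0700, 0)
rvec = (-0.2096, -0.0666, 0.0994), |rvec| = θ = 0.24135 rad = 13.828°
Rodrigues: sinθ=0.23901, 1−cosθ=0.02898; R = I + sinθ·[k]× + (1−cosθ)·[k]×²:
    [+0.99288 -0.09149 -0.07632]
    [+0.10538 +0.97322 +0.20428]
    [+0.05559 -0.21087 +0.97593]
t = (-0.2200, -0.1757, 0.5758) m
M0: Pc = R·M0+t = (-0.29591, -0.11495, +0.55715); u = 519.1·(-0.29591)/0.55715 + 302.5 = 26.8019, v = 474.5·(-0.11495)/0.55715 + 245.9 = 148.0009
M1: Pc = R·M1+t = (-0.15690, -0.10020, +0.56493); u = 519.1·(-0.15690)/0.56493 + 302.5 = 158.3259, v = 474.5·(-0.10020)/0.56493 + 245.9 = 161.7415
M2: Pc = R·M2+t = (-0.14409, -0.23645, +0.59445); u = 519.1·(-0.14409)/0.59445 + 302.5 = 176.6710, v = 474.5·(-0.23645)/0.59445 + 245.9 = 57.1631
M3: Pc = R·M3+t = (-0.28310, -0.25120, +0.58667); u = 519.1·(-0.28310)/0.58667 + 302.5 = 52.0086, v = 474.5·(-0.25120)/0.58667 + 245.9 = 42.7266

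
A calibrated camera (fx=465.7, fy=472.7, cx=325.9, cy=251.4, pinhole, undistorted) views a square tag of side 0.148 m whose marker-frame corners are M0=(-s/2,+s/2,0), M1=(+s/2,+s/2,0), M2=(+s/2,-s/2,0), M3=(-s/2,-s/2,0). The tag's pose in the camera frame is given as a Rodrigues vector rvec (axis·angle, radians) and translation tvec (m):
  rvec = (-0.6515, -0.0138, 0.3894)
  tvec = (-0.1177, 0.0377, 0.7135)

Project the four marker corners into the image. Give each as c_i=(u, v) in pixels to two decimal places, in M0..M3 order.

Intrinsics K: fx=465.7, fy=472.7, cx=325.9, cy=251.4
Marker side s = 0.148 m; corners in marker frame (Z=0):
  M0 = (-0.0740, +0.0740, 0)
  M1 = (+0.0740, +0.0740, 0)
  M2 = (+0.0740, -0.0740, 0)
  M3 = (-0.0740, -0.0740, 0)
rvec = (-0.6515, -0.0138, 0.3894), |rvec| = θ = 0.75913 rad = 43.495°
Rodrigues: sinθ=0.68829, 1−cosθ=0.27456; R = I + sinθ·[k]× + (1−cosθ)·[k]×²:
    [+0.92766 -0.34878 -0.13338]
    [+0.35735 +0.72553 +0.58814]
    [-0.10836 -0.59326 +0.79768]
t = (-0.1177, 0.0377, 0.7135) m
M0: Pc = R·M0+t = (-0.21216, +0.06495, +0.67762); u = 465.7·(-0.21216)/0.67762 + 325.9 = 180.0928, v = 472.7·(+0.06495)/0.67762 + 251.4 = 296.7054
M1: Pc = R·M1+t = (-0.07486, +0.11783, +0.66158); u = 465.7·(-0.07486)/0.66158 + 325.9 = 273.2027, v = 472.7·(+0.11783)/0.66158 + 251.4 = 335.5916
M2: Pc = R·M2+t = (-0.02324, +0.01045, +0.74938); u = 465.7·(-0.02324)/0.74938 + 325.9 = 311.4557, v = 472.7·(+0.01045)/0.74938 + 251.4 = 257.9946
M3: Pc = R·M3+t = (-0.16054, -0.04243, +0.76542); u = 465.7·(-0.16054)/0.76542 + 325.9 = 228.2251, v = 472.7·(-0.04243)/0.76542 + 251.4 = 225.1949

c0=(180.09, 296.71) c1=(273.20, 335.59) c2=(311.46, 257.99) c3=(228.23, 225.19)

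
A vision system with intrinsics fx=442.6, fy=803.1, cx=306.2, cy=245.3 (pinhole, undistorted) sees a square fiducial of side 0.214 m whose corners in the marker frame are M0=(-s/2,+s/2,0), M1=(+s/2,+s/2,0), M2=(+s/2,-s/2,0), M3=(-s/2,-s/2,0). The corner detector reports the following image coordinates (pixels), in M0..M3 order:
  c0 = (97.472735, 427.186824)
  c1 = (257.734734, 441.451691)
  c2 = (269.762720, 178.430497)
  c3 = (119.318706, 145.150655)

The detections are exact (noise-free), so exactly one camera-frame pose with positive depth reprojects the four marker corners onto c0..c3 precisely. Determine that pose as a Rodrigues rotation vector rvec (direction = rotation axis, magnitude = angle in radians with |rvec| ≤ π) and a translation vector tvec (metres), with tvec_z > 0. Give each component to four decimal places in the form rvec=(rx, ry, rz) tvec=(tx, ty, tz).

rvec=(-0.1541, -0.2287, 0.0860) tvec=(-0.1661, 0.0387, 0.6284)

Intrinsics K: fx=442.6, fy=803.1, cx=306.2, cy=245.3
Marker side s = 0.214 m; corners in marker frame (Z=0):
  M0 = (-0.1070, +0.1070, 0)
  M1 = (+0.1070, +0.1070, 0)
  M2 = (+0.1070, -0.1070, 0)
  M3 = (-0.1070, -0.1070, 0)
Detected image corners:
  c0 = (97.472735, 427.186824) px
  c1 = (257.734734, 441.451691) px
  c2 = (269.762720, 178.430497) px
  c3 = (119.318706, 145.150655) px
Planar DLT: solve 8×8 A·h = b for H (H[2,2]=1):
  H  [+790.16046 -126.17036 +189.20179]
  H  [+216.17678 +1195.14505 +294.74626]
  H  [+0.34849 -0.25732 +1.00000]
B = K⁻¹H; ‖b₁‖=1.591357, ‖b₂‖=1.591357; λ = 2/(‖b₁‖+‖b₂‖) = 0.628394, sign → tz>0 ⇒ λ=+0.628394
r₁ = λ·B[:,0] = (+0.97035,+0.10226,+0.21899); r₂ = λ·B[:,1] = (-0.06727,+0.98454,-0.16170)
r₃ = r₁×r₂ = (-0.23214,+0.14218,+0.96224); SVD([r₁ r₂ r₃]) → R = UVᵀ:
  R  [+0.97035 -0.06727 -0.23214]
  R  [+0.10226 +0.98454 +0.14218]
  R  [+0.21899 -0.16170 +0.96224]
t = (-0.16611, +0.03869, +0.62839) m
tr R = 2.917135; θ = arccos((tr R − 1)/2) = 0.288867 rad = 16.551°
axis k = ((R−Rᵀ)₃₂, (R−Rᵀ)₁₃, (R−Rᵀ)₂₁) / (2 sinθ) = (-0.533371, -0.791817, +0.297558)
rvec = θ·k = (-0.154073, -0.228730, +0.085954)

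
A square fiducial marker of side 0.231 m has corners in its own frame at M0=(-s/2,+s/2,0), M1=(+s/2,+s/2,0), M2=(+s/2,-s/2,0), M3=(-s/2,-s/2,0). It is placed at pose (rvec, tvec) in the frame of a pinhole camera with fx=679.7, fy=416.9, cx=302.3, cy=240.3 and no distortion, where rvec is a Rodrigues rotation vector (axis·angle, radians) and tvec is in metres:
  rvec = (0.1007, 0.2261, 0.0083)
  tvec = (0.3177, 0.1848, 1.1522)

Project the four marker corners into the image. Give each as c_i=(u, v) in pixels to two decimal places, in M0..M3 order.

Intrinsics K: fx=679.7, fy=416.9, cx=302.3, cy=240.3
Marker side s = 0.231 m; corners in marker frame (Z=0):
  M0 = (-0.1155, +0.1155, 0)
  M1 = (+0.1155, +0.1155, 0)
  M2 = (+0.1155, -0.1155, 0)
  M3 = (-0.1155, -0.1155, 0)
rvec = (0.1007, 0.2261, 0.0083), |rvec| = θ = 0.24765 rad = 14.189°
Rodrigues: sinθ=0.24513, 1−cosθ=0.03051; R = I + sinθ·[k]× + (1−cosθ)·[k]×²:
    [+0.97454 +0.00311 +0.22421]
    [+0.01954 +0.99492 -0.09874]
    [-0.22338 +0.10061 +0.96953]
t = (0.3177, 0.1848, 1.1522) m
M0: Pc = R·M0+t = (+0.20550, +0.29746, +1.18962); u = 679.7·(+0.20550)/1.18962 + 302.3 = 419.7144, v = 416.9·(+0.29746)/1.18962 + 240.3 = 344.5430
M1: Pc = R·M1+t = (+0.43062, +0.30197, +1.13802); u = 679.7·(+0.43062)/1.13802 + 302.3 = 559.4934, v = 416.9·(+0.30197)/1.13802 + 240.3 = 350.9233
M2: Pc = R·M2+t = (+0.42990, +0.07214, +1.11478); u = 679.7·(+0.42990)/1.11478 + 302.3 = 564.4171, v = 416.9·(+0.07214)/1.11478 + 240.3 = 267.2799
M3: Pc = R·M3+t = (+0.20478, +0.06763, +1.16638); u = 679.7·(+0.20478)/1.16638 + 302.3 = 421.6352, v = 416.9·(+0.06763)/1.16638 + 240.3 = 264.4729

c0=(419.71, 344.54) c1=(559.49, 350.92) c2=(564.42, 267.28) c3=(421.64, 264.47)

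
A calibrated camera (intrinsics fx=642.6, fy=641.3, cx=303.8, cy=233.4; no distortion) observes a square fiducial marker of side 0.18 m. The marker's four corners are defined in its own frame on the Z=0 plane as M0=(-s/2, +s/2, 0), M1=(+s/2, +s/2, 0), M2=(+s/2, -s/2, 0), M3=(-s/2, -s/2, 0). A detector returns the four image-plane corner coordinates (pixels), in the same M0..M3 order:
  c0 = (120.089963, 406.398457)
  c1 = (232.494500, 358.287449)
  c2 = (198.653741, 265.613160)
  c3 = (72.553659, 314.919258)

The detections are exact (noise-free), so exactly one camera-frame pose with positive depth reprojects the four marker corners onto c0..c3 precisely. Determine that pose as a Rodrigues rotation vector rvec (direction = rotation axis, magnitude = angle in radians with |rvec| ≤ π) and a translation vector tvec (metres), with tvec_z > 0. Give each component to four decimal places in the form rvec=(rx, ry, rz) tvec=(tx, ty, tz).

rvec=(0.5158, -0.3080, -0.3053) tvec=(-0.2111, 0.1521, 0.9316)

Intrinsics K: fx=642.6, fy=641.3, cx=303.8, cy=233.4
Marker side s = 0.18 m; corners in marker frame (Z=0):
  M0 = (-0.0900, +0.0900, 0)
  M1 = (+0.0900, +0.0900, 0)
  M2 = (+0.0900, -0.0900, 0)
  M3 = (-0.0900, -0.0900, 0)
Detected image corners:
  c0 = (120.089963, 406.398457) px
  c1 = (232.494500, 358.287449) px
  c2 = (198.653741, 265.613160) px
  c3 = (72.553659, 314.919258) px
Planar DLT: solve 8×8 A·h = b for H (H[2,2]=1):
  H  [+695.65264 +312.81389 +158.18224]
  H  [-194.82419 +700.37821 +338.13757]
  H  [+0.22483 +0.56132 +1.00000]
B = K⁻¹H; ‖b₁‖=1.073476, ‖b₂‖=1.073476; λ = 2/(‖b₁‖+‖b₂‖) = 0.931553, sign → tz>0 ⇒ λ=+0.931553
r₁ = λ·B[:,0] = (+0.90945,-0.35923,+0.20944); r₂ = λ·B[:,1] = (+0.20627,+0.82706,+0.52290)
r₃ = r₁×r₂ = (-0.36106,-0.43235,+0.82626); SVD([r₁ r₂ r₃]) → R = UVᵀ:
  R  [+0.90945 +0.20627 -0.36106]
  R  [-0.35923 +0.82706 -0.43235]
  R  [+0.20944 +0.52290 +0.82626]
t = (-0.21110, +0.15214, +0.93155) m
tr R = 2.562773; θ = arccos((tr R − 1)/2) = 0.673912 rad = 38.612°
axis k = ((R−Rᵀ)₃₂, (R−Rᵀ)₁₃, (R−Rᵀ)₂₁) / (2 sinθ) = (+0.765360, -0.457097, -0.453085)
rvec = θ·k = (+0.515785, -0.308043, -0.305340)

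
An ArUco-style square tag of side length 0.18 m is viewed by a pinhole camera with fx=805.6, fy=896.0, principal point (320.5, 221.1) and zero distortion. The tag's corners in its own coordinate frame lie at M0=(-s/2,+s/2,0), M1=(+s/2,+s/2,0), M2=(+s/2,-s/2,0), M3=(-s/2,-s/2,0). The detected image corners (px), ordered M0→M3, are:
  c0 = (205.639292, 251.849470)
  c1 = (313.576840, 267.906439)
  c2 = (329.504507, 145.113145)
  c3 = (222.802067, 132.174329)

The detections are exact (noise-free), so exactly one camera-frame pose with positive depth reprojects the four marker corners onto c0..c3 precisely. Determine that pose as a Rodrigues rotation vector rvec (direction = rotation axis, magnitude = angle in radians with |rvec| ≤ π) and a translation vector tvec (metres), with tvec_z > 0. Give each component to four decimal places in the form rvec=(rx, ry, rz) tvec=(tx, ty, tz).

Intrinsics K: fx=805.6, fy=896.0, cx=320.5, cy=221.1
Marker side s = 0.18 m; corners in marker frame (Z=0):
  M0 = (-0.0900, +0.0900, 0)
  M1 = (+0.0900, +0.0900, 0)
  M2 = (+0.0900, -0.0900, 0)
  M3 = (-0.0900, -0.0900, 0)
Detected image corners:
  c0 = (205.639292, 251.849470) px
  c1 = (313.576840, 267.906439) px
  c2 = (329.504507, 145.113145) px
  c3 = (222.802067, 132.174329) px
Planar DLT: solve 8×8 A·h = b for H (H[2,2]=1):
  H  [+560.62288 -114.57059 +267.30220]
  H  [+54.01718 +656.60039 +198.71371]
  H  [-0.13280 -0.08441 +1.00000]
B = K⁻¹H; ‖b₁‖=0.766096, ‖b₂‖=0.766096; λ = 2/(‖b₁‖+‖b₂‖) = 1.305319, sign → tz>0 ⇒ λ=+1.305319
r₁ = λ·B[:,0] = (+0.97734,+0.12147,-0.17334); r₂ = λ·B[:,1] = (-0.14180,+0.98374,-0.11018)
r₃ = r₁×r₂ = (+0.15714,+0.13227,+0.97868); SVD([r₁ r₂ r₃]) → R = UVᵀ:
  R  [+0.97734 -0.14180 +0.15714]
  R  [+0.12147 +0.98374 +0.13227]
  R  [-0.17334 -0.11018 +0.97868]
t = (-0.08620, -0.03261, +1.30532) m
tr R = 2.939766; θ = arccos((tr R − 1)/2) = 0.246047 rad = 14.097°
axis k = ((R−Rᵀ)₃₂, (R−Rᵀ)₁₃, (R−Rᵀ)₂₁) / (2 sinθ) = (-0.497691, +0.678400, +0.540441)
rvec = θ·k = (-0.122455, +0.166918, +0.132974)

rvec=(-0.1225, 0.1669, 0.1330) tvec=(-0.0862, -0.0326, 1.3053)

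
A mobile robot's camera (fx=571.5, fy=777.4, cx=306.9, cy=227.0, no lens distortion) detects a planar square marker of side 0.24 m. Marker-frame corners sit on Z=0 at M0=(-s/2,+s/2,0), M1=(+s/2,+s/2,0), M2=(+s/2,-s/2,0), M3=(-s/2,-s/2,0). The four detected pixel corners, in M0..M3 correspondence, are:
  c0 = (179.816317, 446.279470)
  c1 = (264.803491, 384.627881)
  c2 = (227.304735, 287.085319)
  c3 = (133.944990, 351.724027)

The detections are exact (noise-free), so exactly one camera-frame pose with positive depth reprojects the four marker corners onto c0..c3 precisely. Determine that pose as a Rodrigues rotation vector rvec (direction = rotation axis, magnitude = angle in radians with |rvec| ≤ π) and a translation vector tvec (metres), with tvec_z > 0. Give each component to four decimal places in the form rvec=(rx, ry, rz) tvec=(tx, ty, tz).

rvec=(0.4678, -0.2509, -0.4241) tvec=(-0.2549, 0.2558, 1.4000)

Intrinsics K: fx=571.5, fy=777.4, cx=306.9, cy=227.0
Marker side s = 0.24 m; corners in marker frame (Z=0):
  M0 = (-0.1200, +0.1200, 0)
  M1 = (+0.1200, +0.1200, 0)
  M2 = (+0.1200, -0.1200, 0)
  M3 = (-0.1200, -0.1200, 0)
Detected image corners:
  c0 = (179.816317, 446.279470) px
  c1 = (264.803491, 384.627881) px
  c2 = (227.304735, 287.085319) px
  c3 = (133.944990, 351.724027) px
Planar DLT: solve 8×8 A·h = b for H (H[2,2]=1):
  H  [+390.49831 +243.10690 +202.85398]
  H  [-226.98131 +527.25406 +369.05092]
  H  [+0.09761 +0.34558 +1.00000]
B = K⁻¹H; ‖b₁‖=0.714303, ‖b₂‖=0.714303; λ = 2/(‖b₁‖+‖b₂‖) = 1.399966, sign → tz>0 ⇒ λ=+1.399966
r₁ = λ·B[:,0] = (+0.88319,-0.44866,+0.13665); r₂ = λ·B[:,1] = (+0.33572,+0.80823,+0.48380)
r₃ = r₁×r₂ = (-0.32751,-0.38142,+0.86444); SVD([r₁ r₂ r₃]) → R = UVᵀ:
  R  [+0.88319 +0.33572 -0.32751]
  R  [-0.44866 +0.80823 -0.38142]
  R  [+0.13665 +0.48380 +0.86444]
t = (-0.25487, +0.25581, +1.39997) m
tr R = 2.555862; θ = arccos((tr R − 1)/2) = 0.679430 rad = 38.928°
axis k = ((R−Rᵀ)₃₂, (R−Rᵀ)₁₃, (R−Rᵀ)₂₁) / (2 sinθ) = (+0.688485, -0.369350, -0.624154)
rvec = θ·k = (+0.467778, -0.250947, -0.424069)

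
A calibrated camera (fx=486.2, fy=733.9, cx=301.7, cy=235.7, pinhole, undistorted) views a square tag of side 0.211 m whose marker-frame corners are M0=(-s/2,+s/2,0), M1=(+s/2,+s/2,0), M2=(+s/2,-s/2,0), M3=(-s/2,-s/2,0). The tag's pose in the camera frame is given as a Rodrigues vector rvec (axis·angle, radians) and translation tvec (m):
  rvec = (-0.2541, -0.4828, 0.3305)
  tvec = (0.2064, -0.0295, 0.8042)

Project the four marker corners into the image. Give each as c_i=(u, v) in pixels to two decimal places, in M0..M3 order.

c0=(363.20, 264.27) c1=(461.81, 331.18) c2=(478.78, 162.92) c3=(390.26, 83.26)

Intrinsics K: fx=486.2, fy=733.9, cx=301.7, cy=235.7
Marker side s = 0.211 m; corners in marker frame (Z=0):
  M0 = (-0.1055, +0.1055, 0)
  M1 = (+0.1055, +0.1055, 0)
  M2 = (+0.1055, -0.1055, 0)
  M3 = (-0.1055, -0.1055, 0)
rvec = (-0.2541, -0.4828, 0.3305), |rvec| = θ = 0.63788 rad = 36.548°
Rodrigues: sinθ=0.59549, 1−cosθ=0.19664; R = I + sinθ·[k]× + (1−cosθ)·[k]×²:
    [+0.83456 -0.24925 -0.49130]
    [+0.36783 +0.91601 +0.16010]
    [+0.41013 -0.31433 +0.85615]
t = (0.2064, -0.0295, 0.8042) m
M0: Pc = R·M0+t = (+0.09206, +0.02833, +0.72777); u = 486.2·(+0.09206)/0.72777 + 301.7 = 363.2009, v = 733.9·(+0.02833)/0.72777 + 235.7 = 264.2719
M1: Pc = R·M1+t = (+0.26815, +0.10594, +0.81431); u = 486.2·(+0.26815)/0.81431 + 301.7 = 461.8051, v = 733.9·(+0.10594)/0.81431 + 235.7 = 331.1833
M2: Pc = R·M2+t = (+0.32074, -0.08733, +0.88063); u = 486.2·(+0.32074)/0.88063 + 301.7 = 478.7832, v = 733.9·(-0.08733)/0.88063 + 235.7 = 162.9183
M3: Pc = R·M3+t = (+0.14465, -0.16494, +0.79409); u = 486.2·(+0.14465)/0.79409 + 301.7 = 390.2648, v = 733.9·(-0.16494)/0.79409 + 235.7 = 83.2583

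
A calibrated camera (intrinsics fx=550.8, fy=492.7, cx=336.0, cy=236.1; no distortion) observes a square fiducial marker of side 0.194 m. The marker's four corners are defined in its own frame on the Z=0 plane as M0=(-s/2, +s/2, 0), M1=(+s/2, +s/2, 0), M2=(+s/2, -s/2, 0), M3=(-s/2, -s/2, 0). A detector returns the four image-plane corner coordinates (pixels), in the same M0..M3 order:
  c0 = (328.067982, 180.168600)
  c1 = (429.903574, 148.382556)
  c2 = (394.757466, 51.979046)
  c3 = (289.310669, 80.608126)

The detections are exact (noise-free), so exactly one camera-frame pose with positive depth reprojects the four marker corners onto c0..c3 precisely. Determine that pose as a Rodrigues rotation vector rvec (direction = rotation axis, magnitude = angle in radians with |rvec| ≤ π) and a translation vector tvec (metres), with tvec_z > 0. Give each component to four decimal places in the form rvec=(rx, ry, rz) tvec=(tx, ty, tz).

Intrinsics K: fx=550.8, fy=492.7, cx=336.0, cy=236.1
Marker side s = 0.194 m; corners in marker frame (Z=0):
  M0 = (-0.0970, +0.0970, 0)
  M1 = (+0.0970, +0.0970, 0)
  M2 = (+0.0970, -0.0970, 0)
  M3 = (-0.0970, -0.0970, 0)
Detected image corners:
  c0 = (328.067982, 180.168600) px
  c1 = (429.903574, 148.382556) px
  c2 = (394.757466, 51.979046) px
  c3 = (289.310669, 80.608126) px
Planar DLT: solve 8×8 A·h = b for H (H[2,2]=1):
  H  [+606.06473 +229.39648 +361.70723]
  H  [-132.79287 +517.40906 +115.50772]
  H  [+0.19952 +0.10847 +1.00000]
B = K⁻¹H; ‖b₁‖=1.063406, ‖b₂‖=1.063406; λ = 2/(‖b₁‖+‖b₂‖) = 0.940375, sign → tz>0 ⇒ λ=+0.940375
r₁ = λ·B[:,0] = (+0.92027,-0.34336,+0.18763); r₂ = λ·B[:,1] = (+0.32942,+0.93866,+0.10200)
r₃ = r₁×r₂ = (-0.21114,-0.03206,+0.97693); SVD([r₁ r₂ r₃]) → R = UVᵀ:
  R  [+0.92027 +0.32942 -0.21114]
  R  [-0.34336 +0.93866 -0.03206]
  R  [+0.18763 +0.10200 +0.97693]
t = (+0.04389, -0.23016, +0.94037) m
tr R = 2.835859; θ = arccos((tr R − 1)/2) = 0.407967 rad = 23.375°
axis k = ((R−Rᵀ)₃₂, (R−Rᵀ)₁₃, (R−Rᵀ)₂₁) / (2 sinθ) = (+0.168952, -0.502546, -0.847881)
rvec = θ·k = (+0.068927, -0.205022, -0.345907)

rvec=(0.0689, -0.2050, -0.3459) tvec=(0.0439, -0.2302, 0.9404)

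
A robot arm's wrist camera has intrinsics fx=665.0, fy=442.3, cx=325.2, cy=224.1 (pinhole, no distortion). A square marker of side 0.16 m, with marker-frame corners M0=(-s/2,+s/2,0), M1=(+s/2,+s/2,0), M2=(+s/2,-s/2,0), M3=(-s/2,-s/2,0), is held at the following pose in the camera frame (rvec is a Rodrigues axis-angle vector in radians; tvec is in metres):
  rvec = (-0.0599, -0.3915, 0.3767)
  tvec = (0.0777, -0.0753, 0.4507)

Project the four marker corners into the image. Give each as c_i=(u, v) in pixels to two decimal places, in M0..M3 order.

Intrinsics K: fx=665.0, fy=442.3, cx=325.2, cy=224.1
Marker side s = 0.16 m; corners in marker frame (Z=0):
  M0 = (-0.0800, +0.0800, 0)
  M1 = (+0.0800, +0.0800, 0)
  M2 = (+0.0800, -0.0800, 0)
  M3 = (-0.0800, -0.0800, 0)
rvec = (-0.0599, -0.3915, 0.3767), |rvec| = θ = 0.54659 rad = 31.317°
Rodrigues: sinθ=0.51978, 1−cosθ=0.14570; R = I + sinθ·[k]× + (1−cosθ)·[k]×²:
    [+0.85605 -0.34678 -0.38330]
    [+0.36966 +0.92905 -0.01496]
    [+0.36129 -0.12888 +0.92350]
t = (0.0777, -0.0753, 0.4507) m
M0: Pc = R·M0+t = (-0.01853, -0.03055, +0.41149); u = 665.0·(-0.01853)/0.41149 + 325.2 = 295.2590, v = 442.3·(-0.03055)/0.41149 + 224.1 = 191.2636
M1: Pc = R·M1+t = (+0.11844, +0.02860, +0.46929); u = 665.0·(+0.11844)/0.46929 + 325.2 = 493.0344, v = 442.3·(+0.02860)/0.46929 + 224.1 = 251.0516
M2: Pc = R·M2+t = (+0.17393, -0.12005, +0.48991); u = 665.0·(+0.17393)/0.48991 + 325.2 = 561.2850, v = 442.3·(-0.12005)/0.48991 + 224.1 = 115.7163
M3: Pc = R·M3+t = (+0.03696, -0.17920, +0.43211); u = 665.0·(+0.03696)/0.43211 + 325.2 = 382.0783, v = 442.3·(-0.17920)/0.43211 + 224.1 = 40.6767

c0=(295.26, 191.26) c1=(493.03, 251.05) c2=(561.28, 115.72) c3=(382.08, 40.68)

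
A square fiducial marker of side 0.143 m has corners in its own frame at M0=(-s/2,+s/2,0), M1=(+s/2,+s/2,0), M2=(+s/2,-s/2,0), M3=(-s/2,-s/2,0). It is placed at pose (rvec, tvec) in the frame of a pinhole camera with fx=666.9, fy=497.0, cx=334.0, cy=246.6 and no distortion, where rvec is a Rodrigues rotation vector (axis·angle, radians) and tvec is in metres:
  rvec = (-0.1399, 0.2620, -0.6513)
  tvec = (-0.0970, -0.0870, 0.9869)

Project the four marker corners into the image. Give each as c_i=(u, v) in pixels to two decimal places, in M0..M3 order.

Intrinsics K: fx=666.9, fy=497.0, cx=334.0, cy=246.6
Marker side s = 0.143 m; corners in marker frame (Z=0):
  M0 = (-0.0715, +0.0715, 0)
  M1 = (+0.0715, +0.0715, 0)
  M2 = (+0.0715, -0.0715, 0)
  M3 = (-0.0715, -0.0715, 0)
rvec = (-0.1399, 0.2620, -0.6513), |rvec| = θ = 0.71583 rad = 41.014°
Rodrigues: sinθ=0.65624, 1−cosθ=0.24545; R = I + sinθ·[k]× + (1−cosθ)·[k]×²:
    [+0.76393 +0.57953 +0.28384]
    [-0.61464 +0.78743 +0.04652]
    [-0.19655 -0.20999 +0.95774]
t = (-0.0970, -0.0870, 0.9869) m
M0: Pc = R·M0+t = (-0.11018, +0.01325, +0.98594); u = 666.9·(-0.11018)/0.98594 + 334.0 = 259.4700, v = 497.0·(+0.01325)/0.98594 + 246.6 = 253.2784
M1: Pc = R·M1+t = (-0.00094, -0.07465, +0.95783); u = 666.9·(-0.00094)/0.95783 + 334.0 = 333.3434, v = 497.0·(-0.07465)/0.95783 + 246.6 = 207.8679
M2: Pc = R·M2+t = (-0.08382, -0.18725, +0.98786); u = 666.9·(-0.08382)/0.98786 + 334.0 = 277.4166, v = 497.0·(-0.18725)/0.98786 + 246.6 = 152.3940
M3: Pc = R·M3+t = (-0.19306, -0.09935, +1.01597); u = 666.9·(-0.19306)/1.01597 + 334.0 = 207.2738, v = 497.0·(-0.09935)/1.01597 + 246.6 = 197.9969

c0=(259.47, 253.28) c1=(333.34, 207.87) c2=(277.42, 152.39) c3=(207.27, 198.00)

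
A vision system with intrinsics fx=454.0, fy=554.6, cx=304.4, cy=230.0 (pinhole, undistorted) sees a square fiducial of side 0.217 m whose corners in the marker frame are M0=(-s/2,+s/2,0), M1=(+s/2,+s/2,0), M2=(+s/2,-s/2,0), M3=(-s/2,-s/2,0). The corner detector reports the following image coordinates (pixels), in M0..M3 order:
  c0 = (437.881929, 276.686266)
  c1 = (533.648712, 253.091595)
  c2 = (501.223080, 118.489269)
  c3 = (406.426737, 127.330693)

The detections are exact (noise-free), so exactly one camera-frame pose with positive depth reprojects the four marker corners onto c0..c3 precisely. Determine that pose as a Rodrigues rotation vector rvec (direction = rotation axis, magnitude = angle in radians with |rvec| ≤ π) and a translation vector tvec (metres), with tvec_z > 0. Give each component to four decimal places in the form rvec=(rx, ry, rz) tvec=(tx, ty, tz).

Intrinsics K: fx=454.0, fy=554.6, cx=304.4, cy=230.0
Marker side s = 0.217 m; corners in marker frame (Z=0):
  M0 = (-0.1085, +0.1085, 0)
  M1 = (+0.1085, +0.1085, 0)
  M2 = (+0.1085, -0.1085, 0)
  M3 = (-0.1085, -0.1085, 0)
Detected image corners:
  c0 = (437.881929, 276.686266) px
  c1 = (533.648712, 253.091595) px
  c2 = (501.223080, 118.489269) px
  c3 = (406.426737, 127.330693) px
Planar DLT: solve 8×8 A·h = b for H (H[2,2]=1):
  H  [+653.27832 +53.43324 +471.80613]
  H  [+14.42361 +613.85647 +191.95924]
  H  [+0.45603 -0.19981 +1.00000]
B = K⁻¹H; ‖b₁‖=1.232340, ‖b₂‖=1.232340; λ = 2/(‖b₁‖+‖b₂‖) = 0.811465, sign → tz>0 ⇒ λ=+0.811465
r₁ = λ·B[:,0] = (+0.91953,-0.13236,+0.37005); r₂ = λ·B[:,1] = (+0.20421,+0.96541,-0.16214)
r₃ = r₁×r₂ = (-0.33579,+0.22466,+0.91475); SVD([r₁ r₂ r₃]) → R = UVᵀ:
  R  [+0.91953 +0.20421 -0.33579]
  R  [-0.13236 +0.96541 +0.22466]
  R  [+0.37005 -0.16214 +0.91475]
t = (+0.29922, -0.05566, +0.81146) m
tr R = 2.799691; θ = arccos((tr R − 1)/2) = 0.451381 rad = 25.862°
axis k = ((R−Rᵀ)₃₂, (R−Rᵀ)₁₃, (R−Rᵀ)₂₁) / (2 sinθ) = (-0.443361, -0.809068, -0.385798)
rvec = θ·k = (-0.200125, -0.365197, -0.174142)

rvec=(-0.2001, -0.3652, -0.1741) tvec=(0.2992, -0.0557, 0.8115)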